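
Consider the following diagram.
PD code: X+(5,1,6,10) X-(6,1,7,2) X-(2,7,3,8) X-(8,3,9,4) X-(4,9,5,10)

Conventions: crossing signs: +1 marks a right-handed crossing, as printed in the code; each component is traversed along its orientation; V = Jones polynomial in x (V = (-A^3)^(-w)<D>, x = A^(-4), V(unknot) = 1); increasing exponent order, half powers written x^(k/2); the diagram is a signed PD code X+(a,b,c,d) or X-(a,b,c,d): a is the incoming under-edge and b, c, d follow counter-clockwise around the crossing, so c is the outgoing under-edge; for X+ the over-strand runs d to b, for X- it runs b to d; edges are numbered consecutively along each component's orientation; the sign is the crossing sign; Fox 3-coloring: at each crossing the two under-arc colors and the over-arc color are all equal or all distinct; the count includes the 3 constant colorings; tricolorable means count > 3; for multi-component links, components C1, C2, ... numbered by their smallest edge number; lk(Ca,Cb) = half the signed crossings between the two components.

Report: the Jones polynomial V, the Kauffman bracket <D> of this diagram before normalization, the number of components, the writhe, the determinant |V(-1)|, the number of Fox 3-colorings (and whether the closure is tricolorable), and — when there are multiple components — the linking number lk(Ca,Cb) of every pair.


V = -x^-4 + x^-3 + x^-1
<D> = -A^-5 - A^3 + A^7 (w = -3)
1 component over 5 crossings, w = -3
9 Fox colorings among 3^5, |V(-1)| = 3: tricolorable
why: the span of V is 3, forcing >= 3 crossings in any diagram


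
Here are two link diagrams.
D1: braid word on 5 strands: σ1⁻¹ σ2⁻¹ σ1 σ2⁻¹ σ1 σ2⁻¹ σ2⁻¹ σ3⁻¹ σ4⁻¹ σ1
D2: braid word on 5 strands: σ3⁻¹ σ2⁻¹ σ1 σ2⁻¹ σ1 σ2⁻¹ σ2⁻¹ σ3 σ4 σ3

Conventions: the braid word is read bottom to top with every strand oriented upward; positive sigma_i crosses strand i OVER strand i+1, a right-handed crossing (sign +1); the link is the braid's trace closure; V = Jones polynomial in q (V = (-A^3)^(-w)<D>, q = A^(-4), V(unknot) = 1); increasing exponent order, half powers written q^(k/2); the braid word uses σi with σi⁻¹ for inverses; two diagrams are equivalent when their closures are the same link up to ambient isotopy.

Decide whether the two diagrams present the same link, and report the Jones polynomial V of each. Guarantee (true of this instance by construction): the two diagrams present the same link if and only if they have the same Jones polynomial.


equivalent: yes
V(D1) = q^-5 - 2q^-4 + 2q^-3 - 2q^-2 + 2q^-1 - 1 + q  (w -4, c 10, <D> = A^-16 - A^-12 + 2A^-8 - 2A^-4 + 2 - 2A^4 + A^8)
D2 (bracket A^-4 - 1 + 2A^4 - 2A^8 + 2A^12 - 2A^16 + A^20; 10 crossings at w = 0): V = q^-5 - 2q^-4 + 2q^-3 - 2q^-2 + 2q^-1 - 1 + q
why: from 10 to 10 crossings by R-moves: one link, two diagrams


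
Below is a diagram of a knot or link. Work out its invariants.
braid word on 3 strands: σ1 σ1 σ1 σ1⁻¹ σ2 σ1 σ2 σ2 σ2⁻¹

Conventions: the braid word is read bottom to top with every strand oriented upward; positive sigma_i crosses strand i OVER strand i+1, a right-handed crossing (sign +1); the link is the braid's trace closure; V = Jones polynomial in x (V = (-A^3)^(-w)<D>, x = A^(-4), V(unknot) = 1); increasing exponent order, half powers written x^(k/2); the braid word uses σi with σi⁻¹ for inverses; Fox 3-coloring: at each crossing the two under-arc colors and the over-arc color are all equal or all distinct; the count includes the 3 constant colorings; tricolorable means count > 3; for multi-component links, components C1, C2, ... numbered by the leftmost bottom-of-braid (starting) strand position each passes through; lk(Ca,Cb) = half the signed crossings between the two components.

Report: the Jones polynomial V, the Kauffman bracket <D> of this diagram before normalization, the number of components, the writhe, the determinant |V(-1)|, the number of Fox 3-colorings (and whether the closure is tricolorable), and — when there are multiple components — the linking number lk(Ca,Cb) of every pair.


V(x) = -x^(3/2) - x^(7/2) + x^(9/2) - x^(11/2)
bracket: A^-7 - A^-3 + A + A^9, w = +5
2 components, writhe +5, over 9 crossings
lk(C1,C2) = +2
det 4, colorings 3 of 3^9 — not tricolorable
observation: span 4 respects span(V) <= c + mu - 1 = 10 for this 2-component diagram


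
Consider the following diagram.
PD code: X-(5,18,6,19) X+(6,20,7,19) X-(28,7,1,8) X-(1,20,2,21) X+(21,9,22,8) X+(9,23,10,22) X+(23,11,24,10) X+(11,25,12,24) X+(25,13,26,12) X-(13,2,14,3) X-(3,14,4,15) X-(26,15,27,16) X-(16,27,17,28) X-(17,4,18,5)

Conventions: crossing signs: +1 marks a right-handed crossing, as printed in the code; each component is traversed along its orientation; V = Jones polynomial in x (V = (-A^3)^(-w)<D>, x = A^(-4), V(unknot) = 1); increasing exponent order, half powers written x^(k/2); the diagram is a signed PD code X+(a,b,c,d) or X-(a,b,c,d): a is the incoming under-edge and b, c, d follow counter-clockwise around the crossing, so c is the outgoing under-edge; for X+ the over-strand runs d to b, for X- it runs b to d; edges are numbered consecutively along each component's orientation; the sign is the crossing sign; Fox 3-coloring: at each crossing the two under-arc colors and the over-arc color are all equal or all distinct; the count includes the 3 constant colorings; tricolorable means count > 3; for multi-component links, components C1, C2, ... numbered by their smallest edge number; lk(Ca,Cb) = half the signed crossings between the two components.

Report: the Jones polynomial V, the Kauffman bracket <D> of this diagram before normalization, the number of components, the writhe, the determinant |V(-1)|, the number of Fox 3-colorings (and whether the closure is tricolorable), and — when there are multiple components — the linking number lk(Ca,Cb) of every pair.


Jones polynomial: V(x) = x^-6 - 2x^-5 + 2x^-4 - 3x^-3 + 4x^-2 - 3x^-1 + 3 - 2x + x^2
<D> = A^-14 - 2A^-10 + 3A^-6 - 3A^-2 + 4A^2 - 3A^6 + 2A^10 - 2A^14 + A^18; writhe -2
components 1, writhe -2 (14 crossings)
3-colorings: 9 of 3^14, det 21 — tricolorable
note: V spans 8 powers of x: at least 8 crossings in any diagram


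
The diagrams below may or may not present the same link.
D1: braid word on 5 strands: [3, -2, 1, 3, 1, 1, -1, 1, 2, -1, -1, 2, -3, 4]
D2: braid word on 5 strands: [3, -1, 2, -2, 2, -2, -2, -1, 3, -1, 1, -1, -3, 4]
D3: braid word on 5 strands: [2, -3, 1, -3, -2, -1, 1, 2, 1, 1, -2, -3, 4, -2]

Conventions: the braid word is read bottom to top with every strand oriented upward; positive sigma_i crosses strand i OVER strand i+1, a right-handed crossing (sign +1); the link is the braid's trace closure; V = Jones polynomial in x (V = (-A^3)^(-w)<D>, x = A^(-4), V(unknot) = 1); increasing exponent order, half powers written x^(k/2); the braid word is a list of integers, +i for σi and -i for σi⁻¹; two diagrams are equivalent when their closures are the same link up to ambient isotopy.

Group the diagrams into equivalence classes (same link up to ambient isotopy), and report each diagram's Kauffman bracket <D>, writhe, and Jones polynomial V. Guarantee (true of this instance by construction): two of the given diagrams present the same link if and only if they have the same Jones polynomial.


grouping into links: {D1} | {D2} | {D3}
V(D1) = 1  (w +4, c 14, <D> = A^12)
D2 (bracket A^-2 + A^6 - A^10; 14 crossings at w = -2): V = -x^-4 + x^-3 + x^-1
V(D3) = -x^-3 + x^-2 - x^-1 + 3 - x + x^2 - x^3  (w 0, c 14, <D> = -A^-12 + A^-8 - A^-4 + 3 - A^4 + A^8 - A^12)
key observation: 3 classes among 3 diagrams; unequal V(x) rules out equality


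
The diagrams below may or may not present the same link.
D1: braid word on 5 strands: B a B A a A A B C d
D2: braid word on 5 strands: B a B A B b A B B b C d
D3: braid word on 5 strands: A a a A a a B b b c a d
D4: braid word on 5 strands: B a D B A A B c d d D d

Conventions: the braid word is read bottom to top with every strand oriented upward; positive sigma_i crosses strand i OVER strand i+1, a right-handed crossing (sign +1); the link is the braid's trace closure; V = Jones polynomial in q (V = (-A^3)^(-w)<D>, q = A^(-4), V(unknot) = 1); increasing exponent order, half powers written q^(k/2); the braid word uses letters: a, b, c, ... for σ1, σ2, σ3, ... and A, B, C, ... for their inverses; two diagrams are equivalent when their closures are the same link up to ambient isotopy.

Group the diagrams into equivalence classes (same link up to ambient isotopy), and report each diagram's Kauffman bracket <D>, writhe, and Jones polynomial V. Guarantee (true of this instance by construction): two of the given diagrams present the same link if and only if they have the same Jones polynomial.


equivalence classes: {D1, D2, D4} | {D3}
D1 (bracket A^-8 - A^-4 + 2 - A^4 + A^8 - A^12; 10 crossings at w = -4): V = -q^-6 + q^-5 - q^-4 + 2q^-3 - q^-2 + q^-1
V(D2) = -q^-6 + q^-5 - q^-4 + 2q^-3 - q^-2 + q^-1  [12 crossings, <D> = A^-8 - A^-4 + 2 - A^4 + A^8 - A^12, w = -4]
V(D3) = q + q^3 - q^4  (w +6, c 12, <D> = -A^2 + A^6 + A^14)
V(D4) = -q^-6 + q^-5 - q^-4 + 2q^-3 - q^-2 + q^-1  [12 crossings, <D> = A^-2 - A^2 + 2A^6 - A^10 + A^14 - A^18, w = -2]
key observation: comparing 4 Jones polynomials yields 2 groups


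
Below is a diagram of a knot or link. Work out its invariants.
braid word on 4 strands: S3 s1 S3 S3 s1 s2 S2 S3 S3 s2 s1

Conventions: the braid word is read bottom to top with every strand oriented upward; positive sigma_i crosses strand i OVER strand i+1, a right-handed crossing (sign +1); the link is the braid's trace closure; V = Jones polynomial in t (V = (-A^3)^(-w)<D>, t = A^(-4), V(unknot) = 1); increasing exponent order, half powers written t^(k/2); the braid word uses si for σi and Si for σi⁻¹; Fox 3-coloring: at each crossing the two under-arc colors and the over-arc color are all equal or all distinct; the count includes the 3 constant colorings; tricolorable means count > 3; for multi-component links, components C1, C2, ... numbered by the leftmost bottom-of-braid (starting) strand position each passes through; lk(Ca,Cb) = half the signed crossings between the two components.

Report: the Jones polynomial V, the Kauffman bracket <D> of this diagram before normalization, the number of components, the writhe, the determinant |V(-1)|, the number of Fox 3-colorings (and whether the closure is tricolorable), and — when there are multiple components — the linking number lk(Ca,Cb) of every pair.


V(t) = -t^-6 + t^-5 - 2t^-4 + 3t^-3 - 2t^-2 + 3t^-1 - 1 + t - t^2
bracket: A^-11 - A^-7 + A^-3 - 3A + 2A^5 - 3A^9 + 2A^13 - A^17 + A^21, w = -1
1 component, writhe -1, over 11 crossings
det 15, colorings 9 of 3^11 — tricolorable
observation: the span of V is 8, forcing >= 8 crossings in any diagram


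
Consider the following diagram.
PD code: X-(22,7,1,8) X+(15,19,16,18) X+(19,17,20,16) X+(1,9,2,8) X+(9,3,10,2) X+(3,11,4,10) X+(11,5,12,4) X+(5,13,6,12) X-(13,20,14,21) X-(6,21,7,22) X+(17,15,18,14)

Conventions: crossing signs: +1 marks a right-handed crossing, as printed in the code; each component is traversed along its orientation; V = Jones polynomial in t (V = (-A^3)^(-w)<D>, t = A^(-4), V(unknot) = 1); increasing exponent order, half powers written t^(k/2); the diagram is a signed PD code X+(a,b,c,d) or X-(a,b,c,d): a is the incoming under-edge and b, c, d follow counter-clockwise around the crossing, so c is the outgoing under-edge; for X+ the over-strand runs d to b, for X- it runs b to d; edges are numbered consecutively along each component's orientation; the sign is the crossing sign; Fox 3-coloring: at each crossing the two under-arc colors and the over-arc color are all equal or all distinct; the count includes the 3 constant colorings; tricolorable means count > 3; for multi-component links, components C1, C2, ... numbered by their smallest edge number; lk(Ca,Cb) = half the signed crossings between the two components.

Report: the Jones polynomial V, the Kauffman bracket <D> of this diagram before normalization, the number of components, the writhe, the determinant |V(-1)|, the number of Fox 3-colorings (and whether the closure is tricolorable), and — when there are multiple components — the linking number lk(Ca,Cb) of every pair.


V = t^2 + 2t^4 - 2t^5 + t^6 - 2t^7 + t^8
<D> = -A^-17 + 2A^-13 - A^-9 + 2A^-5 - 2A^-1 - A^7 (w = +5)
1 component over 11 crossings, w = +5
27 Fox colorings among 3^11, |V(-1)| = 9: tricolorable
why: det 9 = |V(-1)|; divisible by 3, so tricolorable


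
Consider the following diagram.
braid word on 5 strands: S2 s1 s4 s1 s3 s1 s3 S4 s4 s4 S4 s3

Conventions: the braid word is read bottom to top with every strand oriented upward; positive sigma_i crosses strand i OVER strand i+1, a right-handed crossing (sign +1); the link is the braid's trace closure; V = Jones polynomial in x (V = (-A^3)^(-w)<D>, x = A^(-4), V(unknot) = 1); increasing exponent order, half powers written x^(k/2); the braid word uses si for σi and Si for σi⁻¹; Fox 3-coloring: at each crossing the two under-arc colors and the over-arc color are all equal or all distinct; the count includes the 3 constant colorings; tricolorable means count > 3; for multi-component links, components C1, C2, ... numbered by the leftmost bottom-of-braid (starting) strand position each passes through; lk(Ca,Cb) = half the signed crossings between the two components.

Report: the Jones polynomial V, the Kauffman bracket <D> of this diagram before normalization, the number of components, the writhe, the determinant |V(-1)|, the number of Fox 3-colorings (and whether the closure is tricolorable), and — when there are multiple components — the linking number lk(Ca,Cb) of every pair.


V(x) = x^2 + 2x^4 - 2x^5 + x^6 - 2x^7 + x^8
bracket: A^-14 - 2A^-10 + A^-6 - 2A^-2 + 2A^2 + A^10, w = +6
1 component, writhe +6, over 12 crossings
det 9, colorings 27 of 3^12 — tricolorable
observation: |V(-1)| = 9: so tricolorable, since 3 divides 9


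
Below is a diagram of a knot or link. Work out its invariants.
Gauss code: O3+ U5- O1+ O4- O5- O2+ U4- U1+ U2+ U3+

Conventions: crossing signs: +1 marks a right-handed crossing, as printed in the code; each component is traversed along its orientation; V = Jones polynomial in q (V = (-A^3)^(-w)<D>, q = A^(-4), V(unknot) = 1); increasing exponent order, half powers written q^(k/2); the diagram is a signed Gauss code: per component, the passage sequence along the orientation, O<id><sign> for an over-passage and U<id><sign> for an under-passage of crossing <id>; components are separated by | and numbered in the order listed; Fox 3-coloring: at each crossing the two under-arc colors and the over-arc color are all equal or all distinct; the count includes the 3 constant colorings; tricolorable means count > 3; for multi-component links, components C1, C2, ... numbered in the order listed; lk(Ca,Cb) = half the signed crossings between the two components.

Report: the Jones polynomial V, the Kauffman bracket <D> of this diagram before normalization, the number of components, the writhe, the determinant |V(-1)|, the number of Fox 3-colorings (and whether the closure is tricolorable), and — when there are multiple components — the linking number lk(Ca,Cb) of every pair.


V = 1
<D> = -A^3 (w = +1)
1 component over 5 crossings, w = +1
3 Fox colorings among 3^5, |V(-1)| = 1: not tricolorable
why: det 1 = |V(-1)|; not divisible by 3, so not tricolorable


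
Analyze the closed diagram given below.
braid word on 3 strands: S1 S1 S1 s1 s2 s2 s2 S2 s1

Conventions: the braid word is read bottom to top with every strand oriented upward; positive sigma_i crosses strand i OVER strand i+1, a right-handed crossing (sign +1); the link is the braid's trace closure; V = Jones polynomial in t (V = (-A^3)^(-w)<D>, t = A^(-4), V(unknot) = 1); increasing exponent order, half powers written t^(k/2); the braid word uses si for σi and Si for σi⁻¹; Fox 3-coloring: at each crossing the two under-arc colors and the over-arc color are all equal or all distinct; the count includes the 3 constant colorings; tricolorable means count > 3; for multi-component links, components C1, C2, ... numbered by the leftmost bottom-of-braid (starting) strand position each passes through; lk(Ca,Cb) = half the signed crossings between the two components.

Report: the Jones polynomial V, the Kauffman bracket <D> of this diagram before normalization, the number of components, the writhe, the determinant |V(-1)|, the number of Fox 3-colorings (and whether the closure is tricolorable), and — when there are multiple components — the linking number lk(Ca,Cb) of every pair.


Jones polynomial: V(t) = -t^(1/2) - t^(5/2)
<D> = A^-7 + A; writhe +1
components 2, writhe +1 (9 crossings)
linking number lk(C1,C2) = +1
3-colorings: 3 of 3^9, det 2 — not tricolorable
note: w = +1 (over 9 crossings) is diagram-only; (-A^3)^(-1) removes it from V


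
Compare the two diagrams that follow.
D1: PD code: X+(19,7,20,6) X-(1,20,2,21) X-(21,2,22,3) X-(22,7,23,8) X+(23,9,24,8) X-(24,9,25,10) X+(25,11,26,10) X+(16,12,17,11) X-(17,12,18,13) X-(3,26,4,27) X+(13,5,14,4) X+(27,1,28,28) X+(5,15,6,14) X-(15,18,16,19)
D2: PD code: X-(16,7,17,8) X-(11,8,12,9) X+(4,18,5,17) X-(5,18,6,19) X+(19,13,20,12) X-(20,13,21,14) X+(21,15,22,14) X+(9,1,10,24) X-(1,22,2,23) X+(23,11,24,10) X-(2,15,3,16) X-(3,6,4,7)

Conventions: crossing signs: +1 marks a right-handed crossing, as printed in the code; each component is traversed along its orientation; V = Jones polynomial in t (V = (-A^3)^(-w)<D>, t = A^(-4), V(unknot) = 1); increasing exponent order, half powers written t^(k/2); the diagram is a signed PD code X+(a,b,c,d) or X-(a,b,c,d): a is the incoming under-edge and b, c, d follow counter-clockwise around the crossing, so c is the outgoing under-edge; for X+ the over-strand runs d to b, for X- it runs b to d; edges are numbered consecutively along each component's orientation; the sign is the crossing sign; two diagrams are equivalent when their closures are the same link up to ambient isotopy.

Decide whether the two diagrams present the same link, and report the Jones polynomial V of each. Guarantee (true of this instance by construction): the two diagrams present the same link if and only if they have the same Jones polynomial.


equivalent: no
V(D1) = -t^-3 + t^-2 - t^-1 + 3 - t + t^2 - t^3  (w 0, c 14, <D> = -A^-12 + A^-8 - A^-4 + 3 - A^4 + A^8 - A^12)
V(D2) = t^-4 - t^-3 + t^-2 - 2t^-1 + 2 - t + t^2  (w -2, c 12, <D> = A^-14 - A^-10 + 2A^-6 - 2A^-2 + A^2 - A^6 + A^10)
why: 2 values of V(t) split the 2 diagrams


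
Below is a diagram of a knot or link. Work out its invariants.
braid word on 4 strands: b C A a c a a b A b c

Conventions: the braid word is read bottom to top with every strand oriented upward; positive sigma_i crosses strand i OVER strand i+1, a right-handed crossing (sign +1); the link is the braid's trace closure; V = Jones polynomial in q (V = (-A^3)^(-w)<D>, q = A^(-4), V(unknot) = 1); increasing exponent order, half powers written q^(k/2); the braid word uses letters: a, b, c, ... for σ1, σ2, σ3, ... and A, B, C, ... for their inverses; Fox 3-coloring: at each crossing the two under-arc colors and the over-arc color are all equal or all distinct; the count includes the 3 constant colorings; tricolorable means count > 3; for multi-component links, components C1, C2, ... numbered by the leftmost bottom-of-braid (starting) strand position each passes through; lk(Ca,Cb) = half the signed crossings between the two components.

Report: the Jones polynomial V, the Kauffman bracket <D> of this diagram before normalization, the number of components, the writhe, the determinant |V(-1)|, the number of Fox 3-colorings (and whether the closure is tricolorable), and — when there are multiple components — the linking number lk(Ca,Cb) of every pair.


V(q) = q - q^2 + 2q^3 - q^4 + q^5 - q^6
bracket: A^-9 - A^-5 + A^-1 - 2A^3 + A^7 - A^11, w = +5
1 component, writhe +5, over 11 crossings
det 7, colorings 3 of 3^11 — not tricolorable
observation: the word shrinks to σ2 σ1 σ1 σ2 σ1⁻¹ σ2 σ3 after cancelling


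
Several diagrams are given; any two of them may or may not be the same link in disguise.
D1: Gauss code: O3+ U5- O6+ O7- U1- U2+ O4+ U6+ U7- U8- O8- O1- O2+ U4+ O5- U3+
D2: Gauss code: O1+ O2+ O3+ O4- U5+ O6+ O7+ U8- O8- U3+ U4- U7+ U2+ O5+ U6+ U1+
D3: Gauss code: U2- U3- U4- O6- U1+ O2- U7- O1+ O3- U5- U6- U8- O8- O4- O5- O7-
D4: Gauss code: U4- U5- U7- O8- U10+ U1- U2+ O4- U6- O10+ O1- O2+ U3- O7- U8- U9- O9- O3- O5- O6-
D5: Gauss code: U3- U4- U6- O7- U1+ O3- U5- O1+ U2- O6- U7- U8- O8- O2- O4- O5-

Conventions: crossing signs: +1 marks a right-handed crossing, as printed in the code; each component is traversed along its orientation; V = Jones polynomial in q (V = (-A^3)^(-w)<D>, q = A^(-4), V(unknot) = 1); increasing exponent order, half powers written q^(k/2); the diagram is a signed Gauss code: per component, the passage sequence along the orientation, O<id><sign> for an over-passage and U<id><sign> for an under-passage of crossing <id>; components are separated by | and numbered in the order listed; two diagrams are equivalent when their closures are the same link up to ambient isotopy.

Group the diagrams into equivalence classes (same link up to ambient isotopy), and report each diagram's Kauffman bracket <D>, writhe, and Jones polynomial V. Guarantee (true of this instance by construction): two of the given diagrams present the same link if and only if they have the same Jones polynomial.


classes: {D1} | {D2} | {D3, D4, D5}
V(D1) = 1  [8 crossings, <D> = 1, w = 0]
V(D2) = q + q^3 - q^4  [8 crossings, <D> = -A^-4 + 1 + A^8, w = +4]
V(D3) = -q^-6 + q^-5 - q^-4 + 2q^-3 - q^-2 + q^-1  [8 crossings, <D> = A^-14 - A^-10 + 2A^-6 - A^-2 + A^2 - A^6, w = -6]
V(D4) = -q^-6 + q^-5 - q^-4 + 2q^-3 - q^-2 + q^-1  (w -6, c 10, <D> = A^-14 - A^-10 + 2A^-6 - A^-2 + A^2 - A^6)
V(D5) = -q^-6 + q^-5 - q^-4 + 2q^-3 - q^-2 + q^-1  (w -6, c 8, <D> = A^-14 - A^-10 + 2A^-6 - A^-2 + A^2 - A^6)
note: 3 classes among 5 diagrams; unequal V(q) rules out equality


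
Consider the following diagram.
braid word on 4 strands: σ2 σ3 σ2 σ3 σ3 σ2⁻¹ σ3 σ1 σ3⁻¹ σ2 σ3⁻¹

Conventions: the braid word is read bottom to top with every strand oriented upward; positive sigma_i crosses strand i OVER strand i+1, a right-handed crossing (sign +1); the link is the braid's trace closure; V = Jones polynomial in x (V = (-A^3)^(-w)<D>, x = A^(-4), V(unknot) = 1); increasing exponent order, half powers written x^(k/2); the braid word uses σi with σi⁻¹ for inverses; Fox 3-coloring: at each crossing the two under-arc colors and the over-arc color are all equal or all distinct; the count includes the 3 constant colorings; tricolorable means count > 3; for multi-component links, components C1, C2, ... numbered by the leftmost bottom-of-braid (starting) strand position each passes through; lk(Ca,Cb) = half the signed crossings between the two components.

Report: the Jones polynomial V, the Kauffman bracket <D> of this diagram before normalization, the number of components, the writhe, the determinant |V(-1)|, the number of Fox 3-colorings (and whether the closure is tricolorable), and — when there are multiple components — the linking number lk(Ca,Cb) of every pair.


V = x + x^3 - x^4
<D> = A^-1 - A^3 - A^11 (w = +5)
1 component over 11 crossings, w = +5
9 Fox colorings among 3^11, |V(-1)| = 3: tricolorable
why: w = +5 (over 11 crossings) is diagram-only; (-A^3)^(-5) removes it from V


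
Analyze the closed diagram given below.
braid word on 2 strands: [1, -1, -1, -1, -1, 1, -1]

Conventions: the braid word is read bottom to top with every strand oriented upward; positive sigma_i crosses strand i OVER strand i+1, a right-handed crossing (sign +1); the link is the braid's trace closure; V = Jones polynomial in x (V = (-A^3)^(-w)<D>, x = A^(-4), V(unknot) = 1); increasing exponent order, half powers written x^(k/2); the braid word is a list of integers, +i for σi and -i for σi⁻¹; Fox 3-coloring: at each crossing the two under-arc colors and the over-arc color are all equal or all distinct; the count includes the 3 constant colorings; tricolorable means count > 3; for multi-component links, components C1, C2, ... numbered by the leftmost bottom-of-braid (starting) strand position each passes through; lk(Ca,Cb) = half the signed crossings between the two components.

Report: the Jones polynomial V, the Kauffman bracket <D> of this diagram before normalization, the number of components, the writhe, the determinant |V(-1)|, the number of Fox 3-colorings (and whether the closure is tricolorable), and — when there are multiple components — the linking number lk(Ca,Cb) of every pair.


Jones polynomial: V(x) = -x^-4 + x^-3 + x^-1
<D> = -A^-5 - A^3 + A^7; writhe -3
components 1, writhe -3 (7 crossings)
3-colorings: 9 of 3^7, det 3 — tricolorable
note: the word shrinks to σ1⁻¹ σ1⁻¹ σ1⁻¹ after cancelling


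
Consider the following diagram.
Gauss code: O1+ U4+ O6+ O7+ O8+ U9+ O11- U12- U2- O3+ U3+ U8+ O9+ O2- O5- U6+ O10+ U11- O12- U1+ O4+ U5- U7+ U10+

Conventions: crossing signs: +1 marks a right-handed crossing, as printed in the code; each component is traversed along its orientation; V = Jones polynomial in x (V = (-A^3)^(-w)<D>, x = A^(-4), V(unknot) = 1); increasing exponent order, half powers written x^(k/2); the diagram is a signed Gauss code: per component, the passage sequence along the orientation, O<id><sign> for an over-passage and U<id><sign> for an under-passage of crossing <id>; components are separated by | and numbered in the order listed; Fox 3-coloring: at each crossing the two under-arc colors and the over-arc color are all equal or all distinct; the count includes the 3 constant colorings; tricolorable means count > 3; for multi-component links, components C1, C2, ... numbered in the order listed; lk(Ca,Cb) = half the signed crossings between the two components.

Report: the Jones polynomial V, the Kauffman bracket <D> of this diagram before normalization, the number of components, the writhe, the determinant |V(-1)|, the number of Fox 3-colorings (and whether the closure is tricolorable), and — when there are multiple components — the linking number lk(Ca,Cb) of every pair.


Jones polynomial: V(x) = x^-1 - 1 + 2x - 3x^2 + 3x^3 - 2x^4 + 2x^5 - x^6
<D> = -A^-12 + 2A^-8 - 2A^-4 + 3 - 3A^4 + 2A^8 - A^12 + A^16; writhe +4
components 1, writhe +4 (12 crossings)
3-colorings: 9 of 3^12, det 15 — tricolorable
note: w = +4 shifts under R1 moves; the (-A^3)^(-4) factor cancels that in V


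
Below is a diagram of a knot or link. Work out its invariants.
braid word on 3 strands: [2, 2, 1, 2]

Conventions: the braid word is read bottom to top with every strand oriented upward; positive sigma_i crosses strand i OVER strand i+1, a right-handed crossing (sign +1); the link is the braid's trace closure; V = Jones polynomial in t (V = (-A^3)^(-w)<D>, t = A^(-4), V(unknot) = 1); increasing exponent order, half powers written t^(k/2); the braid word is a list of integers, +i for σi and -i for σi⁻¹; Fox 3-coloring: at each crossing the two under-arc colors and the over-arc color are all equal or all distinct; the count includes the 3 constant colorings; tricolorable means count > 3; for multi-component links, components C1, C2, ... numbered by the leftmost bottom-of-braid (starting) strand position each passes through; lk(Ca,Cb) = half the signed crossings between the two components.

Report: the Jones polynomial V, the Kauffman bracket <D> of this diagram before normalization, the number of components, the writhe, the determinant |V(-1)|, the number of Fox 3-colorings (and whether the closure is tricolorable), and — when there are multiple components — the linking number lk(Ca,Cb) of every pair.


V(t) = t + t^3 - t^4
bracket: -A^-4 + 1 + A^8, w = +4
1 component, writhe +4, over 4 crossings
det 3, colorings 9 of 3^4 — tricolorable
observation: V spans 3 powers of t: at least 3 crossings in any diagram


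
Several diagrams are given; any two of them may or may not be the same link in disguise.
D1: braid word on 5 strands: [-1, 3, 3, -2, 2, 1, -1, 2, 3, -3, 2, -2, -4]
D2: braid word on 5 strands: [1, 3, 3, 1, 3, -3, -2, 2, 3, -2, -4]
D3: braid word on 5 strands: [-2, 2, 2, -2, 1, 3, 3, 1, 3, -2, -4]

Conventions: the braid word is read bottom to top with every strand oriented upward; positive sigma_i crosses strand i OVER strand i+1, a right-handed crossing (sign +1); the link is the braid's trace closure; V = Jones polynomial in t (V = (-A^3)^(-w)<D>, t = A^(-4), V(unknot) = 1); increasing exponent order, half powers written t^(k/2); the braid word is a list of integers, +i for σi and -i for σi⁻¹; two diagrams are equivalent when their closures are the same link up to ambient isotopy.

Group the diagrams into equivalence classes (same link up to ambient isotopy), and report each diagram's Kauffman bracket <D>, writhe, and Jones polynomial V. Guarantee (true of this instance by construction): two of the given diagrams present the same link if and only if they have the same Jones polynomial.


equivalence classes: {D1} | {D2, D3}
D1 (bracket A^-7 + A; 13 crossings at w = +1): V = -t^(1/2) - t^(5/2)
V(D2) = -t^(3/2) - 2t^(7/2) + t^(9/2) - t^(11/2) + t^(13/2)  [11 crossings, <D> = -A^-17 + A^-13 - A^-9 + 2A^-5 + A^3, w = +3]
D3 (bracket -A^-17 + A^-13 - A^-9 + 2A^-5 + A^3; 11 crossings at w = +3): V = -t^(3/2) - 2t^(7/2) + t^(9/2) - t^(11/2) + t^(13/2)
key observation: comparing 3 Jones polynomials yields 2 groups


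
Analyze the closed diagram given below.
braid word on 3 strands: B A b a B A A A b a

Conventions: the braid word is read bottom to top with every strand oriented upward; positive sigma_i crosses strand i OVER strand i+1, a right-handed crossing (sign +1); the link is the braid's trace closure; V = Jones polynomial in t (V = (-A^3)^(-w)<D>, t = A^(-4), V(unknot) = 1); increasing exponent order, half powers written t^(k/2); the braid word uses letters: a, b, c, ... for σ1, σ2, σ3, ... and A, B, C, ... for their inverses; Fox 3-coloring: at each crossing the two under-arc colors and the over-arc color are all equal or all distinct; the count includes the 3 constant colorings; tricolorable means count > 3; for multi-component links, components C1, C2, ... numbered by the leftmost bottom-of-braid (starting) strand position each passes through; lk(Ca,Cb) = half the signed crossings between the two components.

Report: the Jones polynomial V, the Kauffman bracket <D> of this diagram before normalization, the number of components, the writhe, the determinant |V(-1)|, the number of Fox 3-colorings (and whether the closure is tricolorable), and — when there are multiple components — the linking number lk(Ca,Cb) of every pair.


V(t) = t^-5 - 2t^-4 + 2t^-3 - 2t^-2 + 2t^-1 - 1 + t
bracket: A^-10 - A^-6 + 2A^-2 - 2A^2 + 2A^6 - 2A^10 + A^14, w = -2
1 component, writhe -2, over 10 crossings
det 11, colorings 3 of 3^10 — not tricolorable
observation: the span of V is 6, forcing >= 6 crossings in any diagram


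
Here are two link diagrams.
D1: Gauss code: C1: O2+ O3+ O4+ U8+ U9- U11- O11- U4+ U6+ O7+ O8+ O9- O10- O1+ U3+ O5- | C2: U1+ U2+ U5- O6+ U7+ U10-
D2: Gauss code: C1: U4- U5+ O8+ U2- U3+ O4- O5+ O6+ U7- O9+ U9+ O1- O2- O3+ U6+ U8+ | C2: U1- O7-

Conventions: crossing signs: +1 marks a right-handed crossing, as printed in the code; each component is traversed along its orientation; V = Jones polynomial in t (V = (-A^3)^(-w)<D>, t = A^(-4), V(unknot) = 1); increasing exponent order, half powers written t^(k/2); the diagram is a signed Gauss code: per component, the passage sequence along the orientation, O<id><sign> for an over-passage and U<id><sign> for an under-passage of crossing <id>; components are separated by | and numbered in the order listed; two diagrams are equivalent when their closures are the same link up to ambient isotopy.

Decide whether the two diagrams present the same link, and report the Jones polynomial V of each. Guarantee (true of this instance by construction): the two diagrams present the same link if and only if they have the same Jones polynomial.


equivalent: no
V(D1) = -t^(1/2) - t^(5/2)  (w +3, c 11, <D> = A^-1 + A^7)
V(D2) = -t^(-5/2) - t^(-1/2)  [9 crossings, <D> = A^5 + A^13, w = +1]
key observation: V(t) takes 2 values over 2 diagrams, fixing the grouping


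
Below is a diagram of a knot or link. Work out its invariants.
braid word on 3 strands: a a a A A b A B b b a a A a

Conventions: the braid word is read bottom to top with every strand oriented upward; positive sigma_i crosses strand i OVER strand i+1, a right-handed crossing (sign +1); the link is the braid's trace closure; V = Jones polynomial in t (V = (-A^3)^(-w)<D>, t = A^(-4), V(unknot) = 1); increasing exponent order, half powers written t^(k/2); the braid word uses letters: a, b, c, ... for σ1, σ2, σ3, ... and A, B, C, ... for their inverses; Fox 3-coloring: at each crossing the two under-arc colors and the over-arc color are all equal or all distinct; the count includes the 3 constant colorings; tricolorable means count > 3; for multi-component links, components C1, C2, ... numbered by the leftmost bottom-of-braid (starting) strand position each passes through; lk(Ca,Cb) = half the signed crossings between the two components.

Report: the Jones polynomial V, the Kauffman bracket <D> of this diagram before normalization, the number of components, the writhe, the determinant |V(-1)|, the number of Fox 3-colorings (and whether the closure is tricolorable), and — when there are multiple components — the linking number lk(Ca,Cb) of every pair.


V = t - t^2 + 2t^3 - t^4 + t^5 - t^6
<D> = -A^-12 + A^-8 - A^-4 + 2 - A^4 + A^8 (w = +4)
1 component over 14 crossings, w = +4
3 Fox colorings among 3^14, |V(-1)| = 7: not tricolorable
why: the span of V is 5, forcing >= 5 crossings in any diagram


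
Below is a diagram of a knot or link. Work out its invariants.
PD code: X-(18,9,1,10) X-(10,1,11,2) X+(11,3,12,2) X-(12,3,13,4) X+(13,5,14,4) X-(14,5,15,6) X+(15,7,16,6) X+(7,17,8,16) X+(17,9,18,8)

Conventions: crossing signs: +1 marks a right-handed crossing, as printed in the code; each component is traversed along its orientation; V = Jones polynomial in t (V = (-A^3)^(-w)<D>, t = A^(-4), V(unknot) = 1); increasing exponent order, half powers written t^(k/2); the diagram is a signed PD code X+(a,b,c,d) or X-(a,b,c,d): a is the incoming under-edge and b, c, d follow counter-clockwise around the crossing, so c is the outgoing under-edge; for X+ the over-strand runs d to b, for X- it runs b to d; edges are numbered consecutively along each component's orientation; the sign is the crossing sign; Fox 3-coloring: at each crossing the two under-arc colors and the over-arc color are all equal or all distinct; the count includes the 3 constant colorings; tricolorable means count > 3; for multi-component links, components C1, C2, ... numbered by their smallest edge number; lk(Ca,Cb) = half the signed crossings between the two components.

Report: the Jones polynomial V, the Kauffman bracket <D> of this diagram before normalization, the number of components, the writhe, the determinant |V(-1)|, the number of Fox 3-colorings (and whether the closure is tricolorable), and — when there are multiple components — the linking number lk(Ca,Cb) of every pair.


V(t) = 1
bracket: -A^3, w = +1
1 component, writhe +1, over 9 crossings
det 1, colorings 3 of 3^9 — not tricolorable
observation: |V(-1)| = 1: so not tricolorable, since 3 does not divide 1


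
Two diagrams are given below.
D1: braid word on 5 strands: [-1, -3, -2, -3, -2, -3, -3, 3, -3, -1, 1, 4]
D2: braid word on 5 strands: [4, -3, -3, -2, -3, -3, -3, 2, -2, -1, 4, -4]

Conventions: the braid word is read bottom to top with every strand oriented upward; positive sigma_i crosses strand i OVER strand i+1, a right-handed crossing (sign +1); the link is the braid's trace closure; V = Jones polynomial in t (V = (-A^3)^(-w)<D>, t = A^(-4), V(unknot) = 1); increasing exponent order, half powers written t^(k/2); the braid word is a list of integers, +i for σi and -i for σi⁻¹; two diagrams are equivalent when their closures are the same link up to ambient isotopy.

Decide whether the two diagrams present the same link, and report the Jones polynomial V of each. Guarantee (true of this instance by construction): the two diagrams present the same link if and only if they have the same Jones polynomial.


equivalent: yes
D1 (bracket A^-10 + A^-2 - A^2 + A^6 - A^10; 12 crossings at w = -6): V = -t^-7 + t^-6 - t^-5 + t^-4 + t^-2
V(D2) = -t^-7 + t^-6 - t^-5 + t^-4 + t^-2  [12 crossings, <D> = A^-10 + A^-2 - A^2 + A^6 - A^10, w = -6]
observation: Markov moves rewrite D1 (12 crossings) into D2 (12)


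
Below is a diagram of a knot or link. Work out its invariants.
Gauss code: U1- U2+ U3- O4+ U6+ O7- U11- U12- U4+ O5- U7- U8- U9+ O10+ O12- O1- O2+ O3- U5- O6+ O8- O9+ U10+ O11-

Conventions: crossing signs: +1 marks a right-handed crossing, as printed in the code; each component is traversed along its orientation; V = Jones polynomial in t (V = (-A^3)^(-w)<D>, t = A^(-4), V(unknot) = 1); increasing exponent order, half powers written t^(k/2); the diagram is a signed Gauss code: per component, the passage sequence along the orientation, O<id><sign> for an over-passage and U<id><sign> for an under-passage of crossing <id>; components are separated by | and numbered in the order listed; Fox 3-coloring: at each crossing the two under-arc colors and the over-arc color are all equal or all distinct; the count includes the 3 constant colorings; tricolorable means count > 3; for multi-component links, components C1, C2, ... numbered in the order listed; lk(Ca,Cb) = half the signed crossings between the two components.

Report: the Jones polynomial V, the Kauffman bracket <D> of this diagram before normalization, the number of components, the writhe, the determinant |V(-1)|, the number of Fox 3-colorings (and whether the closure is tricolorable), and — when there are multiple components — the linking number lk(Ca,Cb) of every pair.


Jones polynomial: V(t) = -t^-4 + t^-3 + t^-1
<D> = A^-2 + A^6 - A^10; writhe -2
components 1, writhe -2 (12 crossings)
3-colorings: 9 of 3^12, det 3 — tricolorable
note: the span of V is 3, forcing >= 3 crossings in any diagram


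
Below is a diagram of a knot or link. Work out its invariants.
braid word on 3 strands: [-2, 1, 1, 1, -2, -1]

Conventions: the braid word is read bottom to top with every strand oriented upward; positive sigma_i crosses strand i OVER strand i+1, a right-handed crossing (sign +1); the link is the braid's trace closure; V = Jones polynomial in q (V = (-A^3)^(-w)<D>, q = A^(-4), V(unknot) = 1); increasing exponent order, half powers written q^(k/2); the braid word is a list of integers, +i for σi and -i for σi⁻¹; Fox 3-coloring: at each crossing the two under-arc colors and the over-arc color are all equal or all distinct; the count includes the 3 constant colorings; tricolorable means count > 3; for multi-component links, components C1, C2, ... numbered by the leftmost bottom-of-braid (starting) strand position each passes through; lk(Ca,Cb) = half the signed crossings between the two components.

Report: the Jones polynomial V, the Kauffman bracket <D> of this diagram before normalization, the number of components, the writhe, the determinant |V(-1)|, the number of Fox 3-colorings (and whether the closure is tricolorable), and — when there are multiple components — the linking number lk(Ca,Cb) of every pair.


V = 1
<D> = 1 (w = 0)
1 component over 6 crossings, w = 0
3 Fox colorings among 3^6, |V(-1)| = 1: not tricolorable
why: det 1 = |V(-1)|; not divisible by 3, so not tricolorable


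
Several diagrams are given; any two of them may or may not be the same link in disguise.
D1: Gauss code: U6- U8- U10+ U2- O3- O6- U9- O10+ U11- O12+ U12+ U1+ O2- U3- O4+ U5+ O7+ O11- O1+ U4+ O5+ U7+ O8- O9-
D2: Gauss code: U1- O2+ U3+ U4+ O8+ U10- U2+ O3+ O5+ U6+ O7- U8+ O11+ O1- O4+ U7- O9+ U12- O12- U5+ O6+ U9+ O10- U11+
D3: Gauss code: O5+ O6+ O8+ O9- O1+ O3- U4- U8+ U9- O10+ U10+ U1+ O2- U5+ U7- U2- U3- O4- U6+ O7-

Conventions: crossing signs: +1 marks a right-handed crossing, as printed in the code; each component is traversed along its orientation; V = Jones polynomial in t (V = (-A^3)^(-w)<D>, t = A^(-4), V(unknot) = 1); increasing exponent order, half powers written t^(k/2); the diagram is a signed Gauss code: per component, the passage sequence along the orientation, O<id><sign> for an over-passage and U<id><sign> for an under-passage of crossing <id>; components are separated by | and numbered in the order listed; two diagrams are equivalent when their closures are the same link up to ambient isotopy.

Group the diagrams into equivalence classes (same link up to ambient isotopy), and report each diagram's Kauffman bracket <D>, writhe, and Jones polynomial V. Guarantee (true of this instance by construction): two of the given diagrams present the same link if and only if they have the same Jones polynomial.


classes: {D1} | {D2} | {D3}
V(D1) = -t^-3 + t^-2 - t^-1 + 3 - t + t^2 - t^3  [12 crossings, <D> = -A^-12 + A^-8 - A^-4 + 3 - A^4 + A^8 - A^12, w = 0]
D2 (bracket -A^-12 + A^-8 - A^-4 + 2 - A^4 + A^8; 12 crossings at w = +4): V = t - t^2 + 2t^3 - t^4 + t^5 - t^6
V(D3) = 1  (w 0, c 10, <D> = 1)
insight: 3 values of V(t) split the 3 diagrams
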